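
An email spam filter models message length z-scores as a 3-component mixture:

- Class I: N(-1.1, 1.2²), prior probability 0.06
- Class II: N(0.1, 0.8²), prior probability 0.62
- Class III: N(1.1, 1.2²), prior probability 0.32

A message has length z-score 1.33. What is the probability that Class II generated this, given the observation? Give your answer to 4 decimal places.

0.4698

Apply Bayes' rule: the posterior for each component is proportional to its prior times its likelihood at x.
Evaluate each component's likelihood at the observed value:
  L_I = (1/(1.2·√(2π)))·exp(−(1.33−-1.1)²/(2·1.2²)) = 0.332452·exp(-2.05031) = 0.0427848
  L_II = (1/(0.8·√(2π)))·exp(−(1.33−0.1)²/(2·0.8²)) = 0.498678·exp(-1.18195) = 0.152934
  L_III = (1/(1.2·√(2π)))·exp(−(1.33−1.1)²/(2·1.2²)) = 0.332452·exp(-0.01837) = 0.326401
Multiply by the mixture weights:
  w_I·L_I = 0.06 × 0.0427848 = 0.00256709
  w_II·L_II = 0.62 × 0.152934 = 0.0948191
  w_III·L_III = 0.32 × 0.326401 = 0.104448
Denominator: 0.00256709 + 0.0948191 + 0.104448 = 0.201835
P(Class II | data) ≈ 0.4698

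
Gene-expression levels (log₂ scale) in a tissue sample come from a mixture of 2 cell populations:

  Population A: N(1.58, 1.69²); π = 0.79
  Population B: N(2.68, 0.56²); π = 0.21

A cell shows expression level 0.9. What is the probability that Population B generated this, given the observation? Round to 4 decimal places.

0.0055

Apply Bayes' rule: the posterior for each component is proportional to its prior times its likelihood at x.
Normal densities:
  L_A = 0.217705
  L_B = 0.00455842
Multiply by the mixture weights:
  π_A·L_A = 0.79 × 0.217705 = 0.171987
  π_B·L_B = 0.21 × 0.00455842 = 0.000957269
Denominator: 0.171987 + 0.000957269 = 0.172944
P(Population B | 0.9) = 0.000957269 / 0.172944 ≈ 0.0055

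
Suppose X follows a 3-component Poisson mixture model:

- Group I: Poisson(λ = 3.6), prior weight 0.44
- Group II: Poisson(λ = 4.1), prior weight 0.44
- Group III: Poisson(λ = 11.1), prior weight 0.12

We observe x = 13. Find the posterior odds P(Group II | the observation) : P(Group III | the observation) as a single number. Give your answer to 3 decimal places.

Posterior odds = (π_i f_i(x)) / (π_j f_j(x)); the normalising sum cancels.
Evaluate each component's likelihood at the observed value:
  L_I = e^(−3.6)·3.6^13/13! = 7.485e-05
  L_II = e^(−4.1)·4.1^13/13! = 0.000246208
  L_III = e^(−11.1)·11.1^13/13! = 0.0942431
0.000108332 / 0.0113092 ≈ 0.010

0.010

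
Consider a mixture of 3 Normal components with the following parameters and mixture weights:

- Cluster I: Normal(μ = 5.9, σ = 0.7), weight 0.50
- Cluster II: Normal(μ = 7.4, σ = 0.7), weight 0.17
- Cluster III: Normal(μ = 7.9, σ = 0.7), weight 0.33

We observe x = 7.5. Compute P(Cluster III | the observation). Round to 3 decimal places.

0.578

Posterior ∝ prior × likelihood, so P(k | x) ∝ P(Z=k) f_k(x); normalise over all components.
Evaluate each component's likelihood at the observed value:
  f_I = 0.0418147
  f_II = 0.564132
  f_III = 0.484068
Unnormalised posteriors:
  P(Z=I)·f_I = 0.50 × 0.0418147 = 0.0209073
  P(Z=II)·f_II = 0.17 × 0.564132 = 0.0959024
  P(Z=III)·f_III = 0.33 × 0.484068 = 0.159743
Marginal: 0.0209073 + 0.0959024 + 0.159743 = 0.276552
Responsibility of Cluster III: 0.159743 / 0.276552 ≈ 0.578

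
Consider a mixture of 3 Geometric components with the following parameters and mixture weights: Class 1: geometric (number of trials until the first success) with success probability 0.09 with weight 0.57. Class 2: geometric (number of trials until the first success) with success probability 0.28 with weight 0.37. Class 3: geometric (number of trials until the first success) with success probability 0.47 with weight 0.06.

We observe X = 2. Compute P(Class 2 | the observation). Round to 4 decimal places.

0.5476

By Bayes' theorem, P(k | x) = π_k f_k(x) / Σ_j π_j f_j(x).
Evaluate each component's likelihood at the observed value:
  f_1 = 0.09·(1−0.09)^1 = 0.09·0.91 = 0.0819
  f_2 = 0.28·(1−0.28)^1 = 0.28·0.72 = 0.2016
  f_3 = 0.47·(1−0.47)^1 = 0.47·0.53 = 0.2491
Weight by the priors:
  π_1·f_1 = 0.57 × 0.0819 = 0.046683
  π_2·f_2 = 0.37 × 0.2016 = 0.074592
  π_3·f_3 = 0.06 × 0.2491 = 0.014946
Normaliser: 0.046683 + 0.074592 + 0.014946 = 0.136221
Responsibility of Class 2: 0.074592 / 0.136221 ≈ 0.5476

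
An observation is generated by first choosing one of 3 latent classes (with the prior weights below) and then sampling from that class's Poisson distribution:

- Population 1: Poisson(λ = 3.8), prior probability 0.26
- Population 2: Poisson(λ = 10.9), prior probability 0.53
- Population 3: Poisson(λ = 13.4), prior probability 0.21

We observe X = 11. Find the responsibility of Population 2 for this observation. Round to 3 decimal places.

The responsibility of component k is π_k f_k(x) divided by Σ_j π_j f_j(x).
Component likelihoods at x = 11:
  f_1 = 0.00133704
  f_2 = 0.119323
  f_3 = 0.0949404
Multiply by the mixture weights:
  π_1·f_1 = 0.26 × 0.00133704 = 0.000347631
  π_2·f_2 = 0.53 × 0.119323 = 0.0632414
  π_3·f_3 = 0.21 × 0.0949404 = 0.0199375
Sum: 0.000347631 + 0.0632414 + 0.0199375 = 0.0835266
Responsibility of Population 2: 0.0632414 / 0.0835266 ≈ 0.757

0.757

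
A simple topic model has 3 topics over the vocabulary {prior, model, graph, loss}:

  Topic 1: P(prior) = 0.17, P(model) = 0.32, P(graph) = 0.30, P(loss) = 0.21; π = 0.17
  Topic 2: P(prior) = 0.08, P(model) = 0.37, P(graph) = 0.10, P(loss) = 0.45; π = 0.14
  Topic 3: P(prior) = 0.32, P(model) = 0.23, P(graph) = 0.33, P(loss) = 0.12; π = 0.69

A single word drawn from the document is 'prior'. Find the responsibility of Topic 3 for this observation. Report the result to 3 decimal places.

The responsibility of component k is π_k f_k(x) divided by Σ_j π_j f_j(x).
Evaluate each component's likelihood at the observed value:
  f_1 = 0.17
  f_2 = 0.08
  f_3 = 0.32
Weight by the priors:
  π_1·f_1 = 0.17 × 0.17 = 0.0289
  π_2·f_2 = 0.14 × 0.08 = 0.0112
  π_3·f_3 = 0.69 × 0.32 = 0.2208
Normaliser: 0.0289 + 0.0112 + 0.2208 = 0.2609
Responsibility of Topic 3: 0.2208 / 0.2609 ≈ 0.846

0.846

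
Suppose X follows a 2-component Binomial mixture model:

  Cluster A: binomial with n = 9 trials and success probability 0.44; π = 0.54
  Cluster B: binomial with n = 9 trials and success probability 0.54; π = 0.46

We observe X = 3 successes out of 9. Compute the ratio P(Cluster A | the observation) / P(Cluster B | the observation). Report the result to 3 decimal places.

Posterior odds = (π_i f_i(x)) / (π_j f_j(x)); the normalising sum cancels.
Binomial probabilities:
  f_A = 0.220681
  f_B = 0.125316
Posterior odds = (π_A·f_A) / (π_B·f_B) = (0.54·0.220681) / (0.46·0.125316) = 0.119168 / 0.0576455 ≈ 2.067

2.067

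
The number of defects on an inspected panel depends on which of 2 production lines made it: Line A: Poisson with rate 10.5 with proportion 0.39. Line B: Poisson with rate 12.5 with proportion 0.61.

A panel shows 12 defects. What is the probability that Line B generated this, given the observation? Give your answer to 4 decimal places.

Apply Bayes' rule: the posterior for each component is proportional to its prior times its likelihood at x.
Component likelihoods at x = 12 defects:
  p_A = 0.103239
  p_B = 0.113215
Unnormalised posteriors:
  π_A·p_A = 0.39 × 0.103239 = 0.0402631
  π_B·p_B = 0.61 × 0.113215 = 0.0690609
Sum: 0.0402631 + 0.0690609 = 0.109324
P(Line B | 12 defects) = 0.0690609 / 0.109324 ≈ 0.6317

0.6317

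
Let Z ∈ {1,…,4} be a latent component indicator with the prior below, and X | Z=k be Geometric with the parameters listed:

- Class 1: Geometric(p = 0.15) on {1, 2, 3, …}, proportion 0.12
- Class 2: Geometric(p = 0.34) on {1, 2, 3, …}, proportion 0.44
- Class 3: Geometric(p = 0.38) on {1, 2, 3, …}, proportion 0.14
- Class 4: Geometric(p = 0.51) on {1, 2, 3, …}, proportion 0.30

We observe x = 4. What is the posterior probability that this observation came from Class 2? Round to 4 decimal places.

P(component k | x) = π_k·f_k(x) / marginal(x), where marginal(x) = Σ_j π_j·f_j(x).
Component likelihoods at x = 4:
  f_1 = 0.15·(1−0.15)^3 = 0.15·0.614125 = 0.0921187
  f_2 = 0.34·(1−0.34)^3 = 0.34·0.287496 = 0.0977486
  f_3 = 0.38·(1−0.38)^3 = 0.38·0.238328 = 0.0905646
  f_4 = 0.51·(1−0.51)^3 = 0.51·0.117649 = 0.060001
Multiply by the mixture weights:
  π_1·f_1 = 0.12 × 0.0921187 = 0.0110542
  π_2·f_2 = 0.44 × 0.0977486 = 0.0430094
  π_3·f_3 = 0.14 × 0.0905646 = 0.012679
  π_4·f_4 = 0.30 × 0.060001 = 0.0180003
Denominator: 0.0110542 + 0.0430094 + 0.012679 + 0.0180003 = 0.084743
So the posterior for Class 2 is 0.0430094 / 0.084743 ≈ 0.5075.

0.5075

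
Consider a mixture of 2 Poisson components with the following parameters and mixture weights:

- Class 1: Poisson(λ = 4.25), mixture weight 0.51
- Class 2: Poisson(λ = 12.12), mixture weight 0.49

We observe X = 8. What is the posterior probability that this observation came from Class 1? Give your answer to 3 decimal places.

By Bayes' theorem, P(k | x) = π_k f_k(x) / Σ_j π_j f_j(x).
Poisson probabilities:
  p_1 = e^(−4.25)·4.25^8/8! = 0.0376564
  p_2 = e^(−12.12)·12.12^8/8! = 0.0629291
Unnormalised posteriors:
  π_1·p_1 = 0.51 × 0.0376564 = 0.0192048
  π_2·p_2 = 0.49 × 0.0629291 = 0.0308352
Denominator: 0.0192048 + 0.0308352 = 0.05004
P(Class 1 | 8) ≈ 0.384

0.384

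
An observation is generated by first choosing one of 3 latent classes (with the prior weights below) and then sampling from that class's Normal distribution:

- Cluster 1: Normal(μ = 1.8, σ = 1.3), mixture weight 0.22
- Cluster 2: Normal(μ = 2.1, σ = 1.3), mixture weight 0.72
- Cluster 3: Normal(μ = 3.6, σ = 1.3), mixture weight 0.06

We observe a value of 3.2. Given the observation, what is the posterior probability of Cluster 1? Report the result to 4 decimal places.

Posterior ∝ prior × likelihood, so P(k | x) ∝ w_k f_k(x); normalise over all components.
Evaluate each component's likelihood at the observed value:
  p_1 = (1/(1.3·√(2π)))·exp(−(3.2−1.8)²/(2·1.3²)) = 0.306879·exp(-0.57988) = 0.171841
  p_2 = (1/(1.3·√(2π)))·exp(−(3.2−2.1)²/(2·1.3²)) = 0.306879·exp(-0.35799) = 0.214533
  p_3 = (1/(1.3·√(2π)))·exp(−(3.2−3.6)²/(2·1.3²)) = 0.306879·exp(-0.04734) = 0.29269
Multiply by the mixture weights:
  w_1·p_1 = 0.22 × 0.171841 = 0.0378051
  w_2·p_2 = 0.72 × 0.214533 = 0.154464
  w_3·p_3 = 0.06 × 0.29269 = 0.0175614
Normaliser: 0.0378051 + 0.154464 + 0.0175614 = 0.20983
So the posterior for Cluster 1 is 0.0378051 / 0.20983 ≈ 0.1802.

0.1802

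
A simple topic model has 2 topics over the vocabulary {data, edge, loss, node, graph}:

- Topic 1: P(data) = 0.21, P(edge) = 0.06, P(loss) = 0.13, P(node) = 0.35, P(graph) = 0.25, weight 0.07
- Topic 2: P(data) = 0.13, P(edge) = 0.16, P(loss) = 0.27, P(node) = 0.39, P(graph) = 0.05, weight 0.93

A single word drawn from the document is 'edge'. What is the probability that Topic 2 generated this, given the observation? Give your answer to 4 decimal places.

0.9725

Posterior ∝ prior × likelihood, so P(k | x) ∝ P(Z=k) f_k(x); normalise over all components.
Categorical probabilities:
  L_1 = P(edge | comp) = 0.06
  L_2 = P(edge | comp) = 0.16
Prior × likelihood for each component:
  P(Z=1)·L_1 = 0.07 × 0.06 = 0.0042
  P(Z=2)·L_2 = 0.93 × 0.16 = 0.1488
Evidence: 0.0042 + 0.1488 = 0.153
P(Topic 2 | x) = 0.1488 / 0.153 ≈ 0.9725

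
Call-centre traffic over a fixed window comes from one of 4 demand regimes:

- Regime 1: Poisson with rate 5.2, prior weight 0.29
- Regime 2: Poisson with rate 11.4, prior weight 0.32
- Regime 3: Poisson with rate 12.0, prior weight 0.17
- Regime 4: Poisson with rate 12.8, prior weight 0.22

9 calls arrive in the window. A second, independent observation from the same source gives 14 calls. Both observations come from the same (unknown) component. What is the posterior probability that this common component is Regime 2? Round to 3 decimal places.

The responsibility of component k is w_k f_k(x) divided by Σ_j w_j f_j(x).
Since both observations come from the same component, the likelihood for component k is f_k(x₁)·f_k(x₂).
  p_1 = [e^(−5.2)·5.2^9/9! = 0.0422606] × [0.000668817] = 2.82646e-05
  p_2 = [e^(−11.4)·11.4^9/9! = 0.100328] × [0.0804086] = 0.00806726
  p_3 = [e^(−12.0)·12.0^9/9! = 0.0873644] × [0.0904889] = 0.00790551
  p_4 = [e^(−12.8)·12.8^9/9! = 0.0701709] × [0.10036] = 0.00704238
Weight by the priors:
  w_1·p_1 = 0.29 × 2.82646e-05 = 8.19674e-06
  w_2·p_2 = 0.32 × 0.00806726 = 0.00258152
  w_3·p_3 = 0.17 × 0.00790551 = 0.00134394
  w_4·p_4 = 0.22 × 0.00704238 = 0.00154932
Denominator: 8.19674e-06 + 0.00258152 + 0.00134394 + 0.00154932 = 0.00548298
So the posterior for Regime 2 is 0.00258152 / 0.00548298 ≈ 0.471.

0.471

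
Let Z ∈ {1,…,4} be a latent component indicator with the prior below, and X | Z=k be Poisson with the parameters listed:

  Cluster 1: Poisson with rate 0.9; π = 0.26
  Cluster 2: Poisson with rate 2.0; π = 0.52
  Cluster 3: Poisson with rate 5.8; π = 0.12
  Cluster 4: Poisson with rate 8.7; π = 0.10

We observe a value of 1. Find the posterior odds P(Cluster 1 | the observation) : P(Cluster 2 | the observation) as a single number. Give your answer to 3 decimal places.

0.676

Posterior odds = (π_i f_i(x)) / (π_j f_j(x)); the normalising sum cancels.
Evaluate each component's likelihood at the observed value:
  L_1 = 0.365913
  L_2 = 0.270671
  L_3 = 0.0175598
  L_4 = 0.0014493
Odds = (0.26/0.52) × (0.365913/0.270671) = 0.5 × 1.35187 ≈ 0.676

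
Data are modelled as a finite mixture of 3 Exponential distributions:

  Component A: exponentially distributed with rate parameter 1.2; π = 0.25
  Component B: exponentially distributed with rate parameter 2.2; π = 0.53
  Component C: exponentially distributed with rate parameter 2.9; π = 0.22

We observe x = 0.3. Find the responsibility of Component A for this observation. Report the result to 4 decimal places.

P(component k | x) = w_k·f_k(x) / marginal(x), where marginal(x) = Σ_j w_j·f_j(x).
Evaluate each component's likelihood at the observed value:
  L_A = 0.837212
  L_B = 1.13707
  L_C = 1.21496
Multiply by the mixture weights:
  w_A·L_A = 0.25 × 0.837212 = 0.209303
  w_B·L_B = 0.53 × 1.13707 = 0.602649
  w_C·L_C = 0.22 × 1.21496 = 0.267291
Marginal: 0.209303 + 0.602649 + 0.267291 = 1.07924
P(Component A | x) = 0.209303 / 1.07924 ≈ 0.1939

0.1939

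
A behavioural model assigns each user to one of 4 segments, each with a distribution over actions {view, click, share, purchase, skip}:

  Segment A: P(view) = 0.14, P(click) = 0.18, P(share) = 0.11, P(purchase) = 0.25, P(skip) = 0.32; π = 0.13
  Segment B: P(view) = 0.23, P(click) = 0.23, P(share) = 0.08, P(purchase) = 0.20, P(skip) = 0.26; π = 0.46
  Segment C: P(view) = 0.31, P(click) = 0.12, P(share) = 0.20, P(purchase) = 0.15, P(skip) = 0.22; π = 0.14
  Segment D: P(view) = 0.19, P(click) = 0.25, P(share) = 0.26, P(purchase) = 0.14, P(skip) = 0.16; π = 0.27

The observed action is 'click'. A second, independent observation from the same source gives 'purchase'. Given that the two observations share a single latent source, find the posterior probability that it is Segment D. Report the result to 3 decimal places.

0.242

By Bayes' theorem, P(k | x) = π_k f_k(x) / Σ_j π_j f_j(x).
Since both observations come from the same component, the likelihood for component k is f_k(x₁)·f_k(x₂).
  p_A = [0.18] × [0.25] = 0.045
  p_B = [0.23] × [0.2] = 0.046
  p_C = [0.12] × [0.15] = 0.018
  p_D = [0.25] × [0.14] = 0.035
Prior × likelihood for each component:
  π_A·p_A = 0.13 × 0.045 = 0.00585
  π_B·p_B = 0.46 × 0.046 = 0.02116
  π_C·p_C = 0.14 × 0.018 = 0.00252
  π_D·p_D = 0.27 × 0.035 = 0.00945
Denominator: 0.00585 + 0.02116 + 0.00252 + 0.00945 = 0.03898
P(Segment D | x) ≈ 0.242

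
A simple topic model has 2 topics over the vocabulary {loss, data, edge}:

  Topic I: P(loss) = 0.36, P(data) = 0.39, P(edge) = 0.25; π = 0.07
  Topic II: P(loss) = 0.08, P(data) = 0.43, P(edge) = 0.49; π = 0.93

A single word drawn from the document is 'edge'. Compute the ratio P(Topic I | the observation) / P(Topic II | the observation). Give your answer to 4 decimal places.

Posterior odds = (w_i f_i(x)) / (w_j f_j(x)); the normalising sum cancels.
Evaluate each component's likelihood at the observed value:
  f_I = 0.25
  f_II = 0.49
0.0175 / 0.4557 ≈ 0.0384

0.0384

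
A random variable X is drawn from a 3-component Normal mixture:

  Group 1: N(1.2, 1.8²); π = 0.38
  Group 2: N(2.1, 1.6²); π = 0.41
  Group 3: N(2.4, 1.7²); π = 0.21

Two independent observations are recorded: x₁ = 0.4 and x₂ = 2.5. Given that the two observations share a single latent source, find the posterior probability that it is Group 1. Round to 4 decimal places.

0.3965

Posterior ∝ prior × likelihood, so P(k | x) ∝ w_k f_k(x); normalise over all components.
Since both observations come from the same component, the likelihood for component k is f_k(x₁)·f_k(x₂).
  p_1 = [0.200791] × [0.170755] = 0.034286
  p_2 = [0.141792] × [0.241668] = 0.0342665
  p_3 = [0.117466] × [0.234266] = 0.0275183
Multiply by the mixture weights:
  w_1·p_1 = 0.38 × 0.034286 = 0.0130287
  w_2·p_2 = 0.41 × 0.0342665 = 0.0140493
  w_3·p_3 = 0.21 × 0.0275183 = 0.00577884
Denominator: 0.0130287 + 0.0140493 + 0.00577884 = 0.0328568
Responsibility of Group 1: 0.0130287 / 0.0328568 ≈ 0.3965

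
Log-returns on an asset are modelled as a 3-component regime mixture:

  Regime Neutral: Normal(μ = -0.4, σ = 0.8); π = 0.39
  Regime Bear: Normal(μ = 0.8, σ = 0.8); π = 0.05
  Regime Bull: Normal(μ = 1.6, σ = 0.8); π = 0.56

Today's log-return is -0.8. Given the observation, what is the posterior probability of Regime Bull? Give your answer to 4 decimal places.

By Bayes' theorem, P(k | x) = π_k f_k(x) / Σ_j π_j f_j(x).
Normal densities:
  p_Neutral = 0.440082
  p_Bear = 0.0674887
  p_Bull = 0.00553981
Unnormalised posteriors:
  π_Neutral·p_Neutral = 0.39 × 0.440082 = 0.171632
  π_Bear·p_Bear = 0.05 × 0.0674887 = 0.00337444
  π_Bull·p_Bull = 0.56 × 0.00553981 = 0.00310229
Evidence: 0.171632 + 0.00337444 + 0.00310229 = 0.178109
P(Regime Bull | the observation) ≈ 0.0174

0.0174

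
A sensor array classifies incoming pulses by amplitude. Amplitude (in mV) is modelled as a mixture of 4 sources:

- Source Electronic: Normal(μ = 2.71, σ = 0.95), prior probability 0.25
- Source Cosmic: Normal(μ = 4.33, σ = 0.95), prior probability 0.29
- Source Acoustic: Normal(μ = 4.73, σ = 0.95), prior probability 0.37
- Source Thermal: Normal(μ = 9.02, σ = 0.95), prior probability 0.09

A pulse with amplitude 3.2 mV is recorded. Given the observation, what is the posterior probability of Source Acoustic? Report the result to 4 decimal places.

0.2185

By Bayes' theorem, P(k | x) = π_k f_k(x) / Σ_j π_j f_j(x).
Normal densities:
  L_Electronic = (1/(0.95·√(2π)))·exp(−(3.2−2.71)²/(2·0.95²)) = 0.419939·exp(-0.13302) = 0.367635
  L_Cosmic = (1/(0.95·√(2π)))·exp(−(3.2−4.33)²/(2·0.95²)) = 0.419939·exp(-0.70742) = 0.206993
  L_Acoustic = (1/(0.95·√(2π)))·exp(−(3.2−4.73)²/(2·0.95²)) = 0.419939·exp(-1.29690) = 0.114802
  L_Thermal = (1/(0.95·√(2π)))·exp(−(3.2−9.02)²/(2·0.95²)) = 0.419939·exp(-18.76587) = 2.97352e-09
Unnormalised posteriors:
  π_Electronic·L_Electronic = 0.25 × 0.367635 = 0.0919088
  π_Cosmic·L_Cosmic = 0.29 × 0.206993 = 0.060028
  π_Acoustic·L_Acoustic = 0.37 × 0.114802 = 0.0424769
  π_Thermal·L_Thermal = 0.09 × 2.97352e-09 = 2.67617e-10
Sum: 0.0919088 + 0.060028 + 0.0424769 + 2.67617e-10 = 0.194414
Responsibility of Source Acoustic: 0.0424769 / 0.194414 ≈ 0.2185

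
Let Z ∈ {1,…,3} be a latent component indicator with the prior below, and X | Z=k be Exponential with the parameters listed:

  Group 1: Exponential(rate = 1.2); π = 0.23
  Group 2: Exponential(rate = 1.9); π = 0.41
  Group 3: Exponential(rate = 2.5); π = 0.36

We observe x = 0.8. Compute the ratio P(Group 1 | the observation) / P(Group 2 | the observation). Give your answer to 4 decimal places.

Posterior odds = (w_i f_i(x)) / (w_j f_j(x)); the normalising sum cancels.
Component likelihoods at x = 0.8:
  f_1 = 1.2·e^(−1.2·0.8) = 1.2·e^(−0.9600) = 0.459471
  f_2 = 1.9·e^(−1.9·0.8) = 1.9·e^(−1.5200) = 0.415553
  f_3 = 2.5·e^(−2.5·0.8) = 2.5·e^(−2.0000) = 0.338338
0.105678 / 0.170377 ≈ 0.6203

0.6203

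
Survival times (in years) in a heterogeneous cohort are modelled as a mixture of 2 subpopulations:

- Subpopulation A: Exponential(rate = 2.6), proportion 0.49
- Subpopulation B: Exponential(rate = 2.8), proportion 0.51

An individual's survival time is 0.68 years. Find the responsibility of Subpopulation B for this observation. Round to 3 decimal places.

P(component k | x) = π_k·f_k(x) / marginal(x), where marginal(x) = Σ_j π_j·f_j(x).
Component likelihoods at x = 0.68 years:
  p_A = 0.443752
  p_B = 0.41712
Multiply by the mixture weights:
  π_A·p_A = 0.49 × 0.443752 = 0.217439
  π_B·p_B = 0.51 × 0.41712 = 0.212731
Denominator: 0.217439 + 0.212731 = 0.43017
Responsibility of Subpopulation B: 0.212731 / 0.43017 ≈ 0.495

0.495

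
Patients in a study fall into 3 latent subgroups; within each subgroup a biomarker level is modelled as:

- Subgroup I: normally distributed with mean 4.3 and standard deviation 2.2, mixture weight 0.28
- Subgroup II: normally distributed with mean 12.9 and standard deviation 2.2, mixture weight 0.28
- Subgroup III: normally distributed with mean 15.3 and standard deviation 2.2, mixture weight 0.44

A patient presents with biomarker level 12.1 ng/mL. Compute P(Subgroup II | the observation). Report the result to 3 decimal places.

By Bayes' theorem, P(k | x) = w_k f_k(x) / Σ_j w_j f_j(x).
Evaluate each component's likelihood at the observed value:
  f_I = (1/(2.2·√(2π)))·exp(−(12.1−4.3)²/(2·2.2²)) = 0.181337·exp(-6.28512) = 0.000337981
  f_II = (1/(2.2·√(2π)))·exp(−(12.1−12.9)²/(2·2.2²)) = 0.181337·exp(-0.06612) = 0.169736
  f_III = (1/(2.2·√(2π)))·exp(−(12.1−15.3)²/(2·2.2²)) = 0.181337·exp(-1.05785) = 0.0629605
Multiply by the mixture weights:
  w_I·f_I = 0.28 × 0.000337981 = 9.46348e-05
  w_II·f_II = 0.28 × 0.169736 = 0.0475261
  w_III·f_III = 0.44 × 0.0629605 = 0.0277026
Evidence: 9.46348e-05 + 0.0475261 + 0.0277026 = 0.0753233
P(Subgroup II | x) ≈ 0.631

0.631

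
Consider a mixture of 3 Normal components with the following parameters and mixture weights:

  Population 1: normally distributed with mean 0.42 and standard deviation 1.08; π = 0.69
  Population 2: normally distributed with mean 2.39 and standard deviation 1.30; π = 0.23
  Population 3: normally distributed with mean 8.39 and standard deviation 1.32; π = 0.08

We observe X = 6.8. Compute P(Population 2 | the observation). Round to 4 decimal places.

By Bayes' theorem, P(k | x) = π_k f_k(x) / Σ_j π_j f_j(x).
Evaluate each component's likelihood at the observed value:
  f_1 = (1/(1.08·√(2π)))·exp(−(6.8−0.42)²/(2·1.08²)) = 0.369391·exp(-17.44873) = 9.76335e-09
  f_2 = (1/(1.30·√(2π)))·exp(−(6.8−2.39)²/(2·1.30²)) = 0.306879·exp(-5.75388) = 0.000972949
  f_3 = (1/(1.32·√(2π)))·exp(−(6.8−8.39)²/(2·1.32²)) = 0.302229·exp(-0.72546) = 0.146309
Weight by the priors:
  π_1·f_1 = 0.69 × 9.76335e-09 = 6.73671e-09
  π_2·f_2 = 0.23 × 0.000972949 = 0.000223778
  π_3·f_3 = 0.08 × 0.146309 = 0.0117047
Evidence: 6.73671e-09 + 0.000223778 + 0.0117047 = 0.0119285
So the posterior for Population 2 is 0.000223778 / 0.0119285 ≈ 0.0188.

0.0188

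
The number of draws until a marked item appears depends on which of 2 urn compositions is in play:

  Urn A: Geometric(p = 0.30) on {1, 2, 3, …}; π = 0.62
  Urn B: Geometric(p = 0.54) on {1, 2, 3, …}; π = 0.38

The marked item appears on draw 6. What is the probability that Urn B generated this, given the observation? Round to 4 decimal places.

0.1191

P(component k | x) = w_k·f_k(x) / marginal(x), where marginal(x) = Σ_j w_j·f_j(x).
Geometric probabilities:
  L_A = 0.30·(1−0.30)^5 = 0.30·0.16807 = 0.050421
  L_B = 0.54·(1−0.54)^5 = 0.54·0.0205963 = 0.011122
Weight by the priors:
  w_A·L_A = 0.62 × 0.050421 = 0.031261
  w_B·L_B = 0.38 × 0.011122 = 0.00422636
Evidence: 0.031261 + 0.00422636 = 0.0354874
Responsibility of Urn B: 0.00422636 / 0.0354874 ≈ 0.1191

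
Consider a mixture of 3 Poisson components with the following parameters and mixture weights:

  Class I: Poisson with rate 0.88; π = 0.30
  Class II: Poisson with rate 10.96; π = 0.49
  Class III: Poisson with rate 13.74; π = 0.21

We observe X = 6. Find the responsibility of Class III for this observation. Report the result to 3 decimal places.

0.093

Apply Bayes' rule: the posterior for each component is proportional to its prior times its likelihood at x.
Evaluate each component's likelihood at the observed value:
  f_I = e^(−0.88)·0.88^6/6! = 0.000267537
  f_II = e^(−10.96)·10.96^6/6! = 0.0418469
  f_III = e^(−13.74)·13.74^6/6! = 0.0100782
Prior × likelihood for each component:
  π_I·f_I = 0.30 × 0.000267537 = 8.02612e-05
  π_II·f_II = 0.49 × 0.0418469 = 0.020505
  π_III·f_III = 0.21 × 0.0100782 = 0.00211642
Denominator: 8.02612e-05 + 0.020505 + 0.00211642 = 0.0227017
P(Class III | 6) = 0.00211642 / 0.0227017 ≈ 0.093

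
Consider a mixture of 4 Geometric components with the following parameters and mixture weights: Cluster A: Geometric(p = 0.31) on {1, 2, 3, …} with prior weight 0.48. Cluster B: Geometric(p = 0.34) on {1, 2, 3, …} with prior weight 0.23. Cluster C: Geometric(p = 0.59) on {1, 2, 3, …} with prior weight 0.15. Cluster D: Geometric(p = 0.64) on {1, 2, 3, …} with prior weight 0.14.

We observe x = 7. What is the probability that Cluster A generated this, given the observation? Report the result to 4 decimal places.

The responsibility of component k is π_k f_k(x) divided by Σ_j π_j f_j(x).
Component likelihoods at x = 7:
  f_A = 0.31·(1−0.31)^6 = 0.31·0.107918 = 0.0334546
  f_B = 0.34·(1−0.34)^6 = 0.34·0.082654 = 0.0281023
  f_C = 0.59·(1−0.59)^6 = 0.59·0.0047501 = 0.00280256
  f_D = 0.64·(1−0.64)^6 = 0.64·0.00217678 = 0.00139314
Weight by the priors:
  π_A·f_A = 0.48 × 0.0334546 = 0.0160582
  π_B·f_B = 0.23 × 0.0281023 = 0.00646354
  π_C·f_C = 0.15 × 0.00280256 = 0.000420384
  π_D·f_D = 0.14 × 0.00139314 = 0.00019504
Sum: 0.0160582 + 0.00646354 + 0.000420384 + 0.00019504 = 0.0231372
P(Cluster A | data) ≈ 0.6940

0.6940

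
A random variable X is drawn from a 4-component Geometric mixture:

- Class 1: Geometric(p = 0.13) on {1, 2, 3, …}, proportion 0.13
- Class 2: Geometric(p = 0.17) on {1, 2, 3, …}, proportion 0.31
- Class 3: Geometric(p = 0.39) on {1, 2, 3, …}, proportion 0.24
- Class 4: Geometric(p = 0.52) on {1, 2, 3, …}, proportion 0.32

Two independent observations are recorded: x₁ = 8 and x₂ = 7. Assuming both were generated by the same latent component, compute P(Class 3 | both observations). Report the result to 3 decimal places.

P(component k | x) = π_k·f_k(x) / marginal(x), where marginal(x) = Σ_j π_j·f_j(x).
Since both observations come from the same component, the likelihood for component k is f_k(x₁)·f_k(x₂).
  f_1 = [0.13·(1−0.13)^7 = 0.13·0.377255 = 0.0490431] × [0.0563714] = 0.00276463
  f_2 = [0.17·(1−0.17)^7 = 0.17·0.271361 = 0.0461313] × [0.0555799] = 0.00256397
  f_3 = [0.39·(1−0.39)^7 = 0.39·0.0314274 = 0.0122567] × [0.0200929] = 0.000246273
  f_4 = [0.52·(1−0.52)^7 = 0.52·0.00587068 = 0.00305276] × [0.00635991] = 1.94152e-05
Weight by the priors:
  π_1·f_1 = 0.13 × 0.00276463 = 0.000359402
  π_2·f_2 = 0.31 × 0.00256397 = 0.000794831
  π_3·f_3 = 0.24 × 0.000246273 = 5.91056e-05
  π_4·f_4 = 0.32 × 1.94152e-05 = 6.21288e-06
Denominator: 0.000359402 + 0.000794831 + 5.91056e-05 + 6.21288e-06 = 0.00121955
So the posterior for Class 3 is 5.91056e-05 / 0.00121955 ≈ 0.048.

0.048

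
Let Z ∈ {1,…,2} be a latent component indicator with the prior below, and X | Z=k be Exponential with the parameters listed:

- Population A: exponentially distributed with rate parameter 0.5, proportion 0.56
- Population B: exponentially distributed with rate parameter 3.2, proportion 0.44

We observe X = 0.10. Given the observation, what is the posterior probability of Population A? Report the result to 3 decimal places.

0.207

By Bayes' theorem, P(k | x) = π_k f_k(x) / Σ_j π_j f_j(x).
Exponential densities:
  p_A = 0.5·e^(−0.5·0.10) = 0.5·e^(−0.0500) = 0.475615
  p_B = 3.2·e^(−3.2·0.10) = 3.2·e^(−0.3200) = 2.32368
Multiply by the mixture weights:
  π_A·p_A = 0.56 × 0.475615 = 0.266344
  π_B·p_B = 0.44 × 2.32368 = 1.02242
Sum: 0.266344 + 1.02242 = 1.28876
P(Population A | x) = 0.266344 / 1.28876 ≈ 0.207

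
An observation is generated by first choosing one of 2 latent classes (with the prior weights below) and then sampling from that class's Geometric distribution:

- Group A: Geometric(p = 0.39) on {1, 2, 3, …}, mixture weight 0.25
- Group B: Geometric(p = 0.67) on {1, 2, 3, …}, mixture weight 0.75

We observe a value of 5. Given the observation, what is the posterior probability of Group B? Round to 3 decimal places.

0.306

Posterior ∝ prior × likelihood, so P(k | x) ∝ π_k f_k(x); normalise over all components.
Component likelihoods at x = 5:
  p_A = 0.39·(1−0.39)^4 = 0.39·0.138458 = 0.0539988
  p_B = 0.67·(1−0.67)^4 = 0.67·0.0118592 = 0.00794567
Unnormalised posteriors:
  π_A·p_A = 0.25 × 0.0539988 = 0.0134997
  π_B·p_B = 0.75 × 0.00794567 = 0.00595925
Denominator: 0.0134997 + 0.00595925 = 0.0194589
Responsibility of Group B: 0.00595925 / 0.0194589 ≈ 0.306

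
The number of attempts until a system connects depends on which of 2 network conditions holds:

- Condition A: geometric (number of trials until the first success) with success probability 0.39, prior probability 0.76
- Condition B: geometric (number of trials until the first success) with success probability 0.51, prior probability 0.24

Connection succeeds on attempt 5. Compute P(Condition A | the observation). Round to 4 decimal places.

0.8533

Posterior ∝ prior × likelihood, so P(k | x) ∝ π_k f_k(x); normalise over all components.
Evaluate each component's likelihood at the observed value:
  p_A = 0.0539988
  p_B = 0.0294005
Unnormalised posteriors:
  π_A·p_A = 0.76 × 0.0539988 = 0.0410391
  π_B·p_B = 0.24 × 0.0294005 = 0.00705612
Sum: 0.0410391 + 0.00705612 = 0.0480952
Responsibility of Condition A: 0.0410391 / 0.0480952 ≈ 0.8533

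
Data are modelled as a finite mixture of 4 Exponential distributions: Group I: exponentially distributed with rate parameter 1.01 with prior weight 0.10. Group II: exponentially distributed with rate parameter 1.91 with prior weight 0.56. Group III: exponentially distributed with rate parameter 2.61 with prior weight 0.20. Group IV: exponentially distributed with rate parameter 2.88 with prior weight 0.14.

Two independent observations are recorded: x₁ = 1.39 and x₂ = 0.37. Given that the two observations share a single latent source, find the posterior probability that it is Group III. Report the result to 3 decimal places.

0.126

P(component k | x) = w_k·f_k(x) / marginal(x), where marginal(x) = Σ_j w_j·f_j(x).
Since both observations come from the same component, the likelihood for component k is f_k(x₁)·f_k(x₂).
  f_I = [1.01·e^(−1.01·1.39) = 1.01·e^(−1.4039) = 0.248093] × [0.695065] = 0.172441
  f_II = [1.91·e^(−1.91·1.39) = 1.91·e^(−2.6549) = 0.134284] × [0.942144] = 0.126515
  f_III = [2.61·e^(−2.61·1.39) = 2.61·e^(−3.6279) = 0.0693527] × [0.99367] = 0.0689137
  f_IV = [2.88·e^(−2.88·1.39) = 2.88·e^(−4.0032) = 0.0525805] × [0.992221] = 0.0521715
Unnormalised posteriors:
  w_I·f_I = 0.10 × 0.172441 = 0.0172441
  w_II·f_II = 0.56 × 0.126515 = 0.0708485
  w_III·f_III = 0.20 × 0.0689137 = 0.0137827
  w_IV·f_IV = 0.14 × 0.0521715 = 0.00730401
Sum: 0.0172441 + 0.0708485 + 0.0137827 + 0.00730401 = 0.109179
P(Group III | data) ≈ 0.126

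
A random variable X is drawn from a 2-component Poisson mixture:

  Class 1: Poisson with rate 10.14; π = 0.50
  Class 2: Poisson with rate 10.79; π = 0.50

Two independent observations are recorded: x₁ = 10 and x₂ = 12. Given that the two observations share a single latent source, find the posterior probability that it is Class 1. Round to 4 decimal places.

Apply Bayes' rule: the posterior for each component is proportional to its prior times its likelihood at x.
Since both observations come from the same component, the likelihood for component k is f_k(x₁)·f_k(x₂).
  L_1 = [0.124989] × [0.0973582] = 0.0121687
  L_2 = [0.121455] × [0.107123] = 0.0130106
Unnormalised posteriors:
  P(Z=1)·L_1 = 0.50 × 0.0121687 = 0.00608433
  P(Z=2)·L_2 = 0.50 × 0.0130106 = 0.00650529
Normaliser: 0.00608433 + 0.00650529 = 0.0125896
P(Class 1 | x₁, x₂) ≈ 0.4833

0.4833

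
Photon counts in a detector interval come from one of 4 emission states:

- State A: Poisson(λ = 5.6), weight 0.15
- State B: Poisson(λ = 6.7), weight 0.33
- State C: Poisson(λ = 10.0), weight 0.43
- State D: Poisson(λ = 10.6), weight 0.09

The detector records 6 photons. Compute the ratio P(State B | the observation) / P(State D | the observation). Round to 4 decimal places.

Since P(k|x) ∝ P(Z=k) f_k(x), the posterior odds are P(Z=i) f_i(x) / (P(Z=j) f_j(x)).
Component likelihoods at x = 6 photons:
  p_A = 0.158397
  p_B = 0.154648
  p_C = 0.0630555
  p_D = 0.0490887
Posterior odds = (P(Z=B)·p_B) / (P(Z=D)·p_D) = (0.33·0.154648) / (0.09·0.0490887) = 0.0510337 / 0.00441798 ≈ 11.5514

11.5514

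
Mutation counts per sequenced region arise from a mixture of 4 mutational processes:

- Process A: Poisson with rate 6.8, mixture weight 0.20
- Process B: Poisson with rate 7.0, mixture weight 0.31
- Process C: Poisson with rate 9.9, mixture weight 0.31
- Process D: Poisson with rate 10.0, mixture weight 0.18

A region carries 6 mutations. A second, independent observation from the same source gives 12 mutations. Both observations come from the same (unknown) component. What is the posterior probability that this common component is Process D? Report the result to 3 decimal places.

0.221

Posterior ∝ prior × likelihood, so P(k | x) ∝ w_k f_k(x); normalise over all components.
Since both observations come from the same component, the likelihood for component k is f_k(x₁)·f_k(x₂).
  f_A = [e^(−6.8)·6.8^6/6! = 0.152939] × [0.0227283] = 0.00347605
  f_B = [e^(−7.0)·7.0^6/6! = 0.149003] × [0.0263498] = 0.0039262
  f_C = [e^(−9.9)·9.9^6/6! = 0.065609] × [0.0928475] = 0.00609163
  f_D = [e^(−10.0)·10.0^6/6! = 0.0630555] × [0.0947803] = 0.00597642
Unnormalised posteriors:
  w_A·f_A = 0.20 × 0.00347605 = 0.00069521
  w_B·f_B = 0.31 × 0.0039262 = 0.00121712
  w_C·f_C = 0.31 × 0.00609163 = 0.0018884
  w_D·f_D = 0.18 × 0.00597642 = 0.00107576
Denominator: 0.00069521 + 0.00121712 + 0.0018884 + 0.00107576 = 0.00487649
So the posterior for Process D is 0.00107576 / 0.00487649 ≈ 0.221.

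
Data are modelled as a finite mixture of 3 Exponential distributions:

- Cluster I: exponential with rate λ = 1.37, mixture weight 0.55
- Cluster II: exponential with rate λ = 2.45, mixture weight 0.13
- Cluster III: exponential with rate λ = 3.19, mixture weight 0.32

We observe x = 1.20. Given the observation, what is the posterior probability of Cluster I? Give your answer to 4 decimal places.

0.7885

P(component k | x) = P(Z=k)·f_k(x) / marginal(x), where marginal(x) = Σ_j P(Z=j)·f_j(x).
Component likelihoods at x = 1.20:
  p_I = 1.37·e^(−1.37·1.20) = 1.37·e^(−1.6440) = 0.264692
  p_II = 2.45·e^(−2.45·1.20) = 2.45·e^(−2.9400) = 0.129521
  p_III = 3.19·e^(−3.19·1.20) = 3.19·e^(−3.8280) = 0.0693923
Prior × likelihood for each component:
  P(Z=I)·p_I = 0.55 × 0.264692 = 0.14558
  P(Z=II)·p_II = 0.13 × 0.129521 = 0.0168377
  P(Z=III)·p_III = 0.32 × 0.0693923 = 0.0222055
Marginal: 0.14558 + 0.0168377 + 0.0222055 = 0.184624
P(Cluster I | x) ≈ 0.7885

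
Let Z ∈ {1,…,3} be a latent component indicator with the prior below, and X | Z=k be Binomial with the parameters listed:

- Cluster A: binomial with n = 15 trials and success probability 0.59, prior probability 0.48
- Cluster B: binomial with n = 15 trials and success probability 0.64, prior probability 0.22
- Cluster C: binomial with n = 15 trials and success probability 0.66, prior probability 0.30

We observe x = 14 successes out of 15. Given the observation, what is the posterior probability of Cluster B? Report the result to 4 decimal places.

Posterior ∝ prior × likelihood, so P(k | x) ∝ π_k f_k(x); normalise over all components.
Binomial probabilities:
  p_A = C(15,14)·0.59^14·0.41^1 = 15·0.000619339·0.41 = 0.00380893
  p_B = C(15,14)·0.64^14·0.36^1 = 15·0.00193428·0.36 = 0.0104451
  p_C = C(15,14)·0.66^14·0.34^1 = 15·0.00297588·0.34 = 0.015177
Multiply by the mixture weights:
  π_A·p_A = 0.48 × 0.00380893 = 0.00182829
  π_B·p_B = 0.22 × 0.0104451 = 0.00229793
  π_C·p_C = 0.30 × 0.015177 = 0.00455309
Marginal: 0.00182829 + 0.00229793 + 0.00455309 = 0.00867931
P(Cluster B | 14 successes out of 15) = 0.00229793 / 0.00867931 ≈ 0.2648

0.2648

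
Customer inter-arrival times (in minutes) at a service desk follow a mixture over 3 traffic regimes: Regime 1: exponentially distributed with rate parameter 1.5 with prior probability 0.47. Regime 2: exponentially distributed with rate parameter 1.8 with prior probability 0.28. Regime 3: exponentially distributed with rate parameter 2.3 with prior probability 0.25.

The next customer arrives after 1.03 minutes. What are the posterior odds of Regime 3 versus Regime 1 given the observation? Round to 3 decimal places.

0.358

Since P(k|x) ∝ π_k f_k(x), the posterior odds are π_i f_i(x) / (π_j f_j(x)).
Exponential densities:
  L_1 = 0.319968
  L_2 = 0.281897
  L_3 = 0.215221
Posterior odds = (π_3·L_3) / (π_1·L_1) = (0.25·0.215221) / (0.47·0.319968) = 0.0538052 / 0.150385 ≈ 0.358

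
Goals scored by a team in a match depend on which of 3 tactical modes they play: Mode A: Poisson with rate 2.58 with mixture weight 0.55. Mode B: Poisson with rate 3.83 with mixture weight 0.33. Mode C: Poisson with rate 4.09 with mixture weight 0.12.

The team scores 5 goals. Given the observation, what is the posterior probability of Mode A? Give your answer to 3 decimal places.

0.367

The responsibility of component k is π_k f_k(x) divided by Σ_j π_j f_j(x).
Poisson probabilities:
  L_A = e^(−2.58)·2.58^5/5! = 0.0721834
  L_B = e^(−3.83)·3.83^5/5! = 0.149096
  L_C = e^(−4.09)·4.09^5/5! = 0.159651
Multiply by the mixture weights:
  π_A·L_A = 0.55 × 0.0721834 = 0.0397009
  π_B·L_B = 0.33 × 0.149096 = 0.0492015
  π_C·L_C = 0.12 × 0.159651 = 0.0191581
Normaliser: 0.0397009 + 0.0492015 + 0.0191581 = 0.108061
P(Mode A | data) = 0.0397009 / 0.108061 ≈ 0.367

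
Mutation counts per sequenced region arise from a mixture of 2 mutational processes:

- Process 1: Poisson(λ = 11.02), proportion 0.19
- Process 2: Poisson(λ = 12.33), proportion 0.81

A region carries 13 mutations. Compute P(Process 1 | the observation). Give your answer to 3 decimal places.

0.168

Posterior ∝ prior × likelihood, so P(k | x) ∝ π_k f_k(x); normalise over all components.
Evaluate each component's likelihood at the observed value:
  L_1 = e^(−11.02)·11.02^13/13! = 0.0929298
  L_2 = e^(−12.33)·12.33^13/13! = 0.107991
Unnormalised posteriors:
  π_1·L_1 = 0.19 × 0.0929298 = 0.0176567
  π_2·L_2 = 0.81 × 0.107991 = 0.0874729
Marginal: 0.0176567 + 0.0874729 = 0.10513
P(Process 1 | the observation) ≈ 0.168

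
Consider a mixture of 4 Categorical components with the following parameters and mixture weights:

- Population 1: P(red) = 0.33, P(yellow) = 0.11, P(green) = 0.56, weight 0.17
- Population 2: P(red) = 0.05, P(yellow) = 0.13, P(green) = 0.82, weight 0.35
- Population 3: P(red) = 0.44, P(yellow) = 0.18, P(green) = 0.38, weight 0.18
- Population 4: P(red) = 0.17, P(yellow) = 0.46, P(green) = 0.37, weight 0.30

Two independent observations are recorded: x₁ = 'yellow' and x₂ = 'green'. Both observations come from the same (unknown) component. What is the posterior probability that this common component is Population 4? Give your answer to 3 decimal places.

0.459

Posterior ∝ prior × likelihood, so P(k | x) ∝ π_k f_k(x); normalise over all components.
Since both observations come from the same component, the likelihood for component k is f_k(x₁)·f_k(x₂).
  f_1 = [0.11] × [0.56] = 0.0616
  f_2 = [0.13] × [0.82] = 0.1066
  f_3 = [0.18] × [0.38] = 0.0684
  f_4 = [0.46] × [0.37] = 0.1702
Multiply by the mixture weights:
  π_1·f_1 = 0.17 × 0.0616 = 0.010472
  π_2·f_2 = 0.35 × 0.1066 = 0.03731
  π_3·f_3 = 0.18 × 0.0684 = 0.012312
  π_4·f_4 = 0.30 × 0.1702 = 0.05106
Evidence: 0.010472 + 0.03731 + 0.012312 + 0.05106 = 0.111154
P(Population 4 | data) = 0.05106 / 0.111154 ≈ 0.459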